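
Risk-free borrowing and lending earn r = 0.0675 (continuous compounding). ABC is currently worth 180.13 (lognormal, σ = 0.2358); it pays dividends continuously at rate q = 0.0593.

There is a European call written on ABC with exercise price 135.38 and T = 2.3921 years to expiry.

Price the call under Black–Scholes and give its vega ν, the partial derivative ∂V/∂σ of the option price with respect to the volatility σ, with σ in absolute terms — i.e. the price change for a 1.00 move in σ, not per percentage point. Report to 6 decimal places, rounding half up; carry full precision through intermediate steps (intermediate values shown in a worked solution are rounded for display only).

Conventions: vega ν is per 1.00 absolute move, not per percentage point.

σ√T = 0.2358·√2.3921 = 0.364698
d₁ = (ln(S/K) + (r−q+σ²/2)T) / (σ√T) = (ln(180.13/135.38) + (0.0675−0.0593+0.2358²/2)·2.3921) / 0.364698 = (0.285593 + 0.086118) / 0.364698 = 1.019229
d₂ = d₁ − σ√T = 1.019229 − 0.364698 = 0.654531
e^{−rT} = 0.850895
e^{−qT} = 0.867750
N(d₁) = 0.845953,  N(d₂) = 0.743615
Call price V = S·e^{−qT}·N(d₁) − K·e^{−rT}·N(d₂) = 132.229039 − 85.660091 = 46.568948
φ(d₁) = (1/√(2π))·e^{−d₁²/2} = 0.237319
ν = S·e^{−qT}·φ(d₁)·√T = 57.372266

price = 46.568948
ν = 57.372266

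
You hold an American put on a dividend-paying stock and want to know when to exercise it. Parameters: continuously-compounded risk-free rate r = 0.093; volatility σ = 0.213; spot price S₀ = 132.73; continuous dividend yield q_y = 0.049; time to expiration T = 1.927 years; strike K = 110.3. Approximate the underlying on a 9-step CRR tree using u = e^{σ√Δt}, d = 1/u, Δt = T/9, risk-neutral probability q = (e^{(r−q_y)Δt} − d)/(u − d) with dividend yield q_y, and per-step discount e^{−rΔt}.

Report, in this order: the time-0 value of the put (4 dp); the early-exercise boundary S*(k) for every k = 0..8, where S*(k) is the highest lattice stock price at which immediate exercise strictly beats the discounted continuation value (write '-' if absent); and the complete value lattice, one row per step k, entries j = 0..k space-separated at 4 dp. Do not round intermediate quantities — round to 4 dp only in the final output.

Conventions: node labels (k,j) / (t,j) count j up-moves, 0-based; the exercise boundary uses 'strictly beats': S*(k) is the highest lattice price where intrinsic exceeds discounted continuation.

Δt=0.21411, u=1.10358, d=0.90614, q=0.52332, disc=e^(-rΔt)=0.98028
k=9 terminal: V=max(K-S,0) → 55.6319 43.7203 29.2133 11.5454 0.0000 0.0000 0.0000 0.0000 0.0000 0.0000
k=8: j=0 S=60.3306 intr=49.9694 cont=48.4244 V=49.9694[EX]; j=1 S=73.4760 intr=36.8240 cont=35.4162 V=36.8240[EX]; j=2 S=89.4857 intr=20.8143 cont=19.5737 V=20.8143[EX]; j=3 S=108.9836 intr=1.3164 cont=5.3949 V=5.3949[hold]; j=4 S=132.7300 intr=0.0000 cont=0.0000 V=0.0000[hold]; j=5 S=161.6505 intr=0.0000 cont=0.0000 V=0.0000[hold]; j=6 S=196.8724 intr=0.0000 cont=0.0000 V=0.0000[hold]; j=7 S=239.7688 intr=0.0000 cont=0.0000 V=0.0000[hold]; j=8 S=292.0118 intr=0.0000 cont=0.0000 V=0.0000[hold]  S*(8)=89.4857
k=7: j=0 S=66.5797 intr=43.7203 cont=42.2406 V=43.7203[EX]; j=1 S=81.0867 intr=29.2133 cont=27.8850 V=29.2133[EX]; j=2 S=98.7546 intr=11.5454 cont=12.4938 V=12.4938[hold]; j=3 S=120.2722 intr=0.0000 cont=2.5210 V=2.5210[hold]; j=4 S=146.4782 intr=0.0000 cont=0.0000 V=0.0000[hold]; j=5 S=178.3942 intr=0.0000 cont=0.0000 V=0.0000[hold]; j=6 S=217.2645 intr=0.0000 cont=0.0000 V=0.0000[hold]; j=7 S=264.6041 intr=0.0000 cont=0.0000 V=0.0000[hold]  S*(7)=81.0867
k=6: j=0 S=73.4760 intr=36.8240 cont=35.4162 V=36.8240[EX]; j=1 S=89.4857 intr=20.8143 cont=20.0602 V=20.8143[EX]; j=2 S=108.9836 intr=1.3164 cont=7.1314 V=7.1314[hold]; j=3 S=132.7300 intr=0.0000 cont=1.1780 V=1.1780[hold]; j=4 S=161.6505 intr=0.0000 cont=0.0000 V=0.0000[hold]; j=5 S=196.8724 intr=0.0000 cont=0.0000 V=0.0000[hold]; j=6 S=239.7688 intr=0.0000 cont=0.0000 V=0.0000[hold]  S*(6)=89.4857
k=5: j=0 S=81.0867 intr=29.2133 cont=27.8850 V=29.2133[EX]; j=1 S=98.7546 intr=11.5454 cont=13.3846 V=13.3846[hold]; j=2 S=120.2722 intr=0.0000 cont=3.9367 V=3.9367[hold]; j=3 S=146.4782 intr=0.0000 cont=0.5505 V=0.5505[hold]; j=4 S=178.3942 intr=0.0000 cont=0.0000 V=0.0000[hold]; j=5 S=217.2645 intr=0.0000 cont=0.0000 V=0.0000[hold]  S*(5)=81.0867
k=4: j=0 S=89.4857 intr=20.8143 cont=20.5172 V=20.8143[EX]; j=1 S=108.9836 intr=1.3164 cont=8.2739 V=8.2739[hold]; j=2 S=132.7300 intr=0.0000 cont=2.1219 V=2.1219[hold]; j=3 S=161.6505 intr=0.0000 cont=0.2572 V=0.2572[hold]; j=4 S=196.8724 intr=0.0000 cont=0.0000 V=0.0000[hold]  S*(4)=89.4857
k=3: j=0 S=98.7546 intr=11.5454 cont=13.9707 V=13.9707[hold]; j=1 S=120.2722 intr=0.0000 cont=4.9548 V=4.9548[hold]; j=2 S=146.4782 intr=0.0000 cont=1.1235 V=1.1235[hold]; j=3 S=178.3942 intr=0.0000 cont=0.1202 V=0.1202[hold]  S*(3)=-
k=2: j=0 S=108.9836 intr=1.3164 cont=9.0701 V=9.0701[hold]; j=1 S=132.7300 intr=0.0000 cont=2.8916 V=2.8916[hold]; j=2 S=161.6505 intr=0.0000 cont=0.5866 V=0.5866[hold]  S*(2)=-
k=1: j=0 S=120.2722 intr=0.0000 cont=5.7217 V=5.7217[hold]; j=1 S=146.4782 intr=0.0000 cont=1.6522 V=1.6522[hold]  S*(1)=-
k=0: j=0 S=132.7300 intr=0.0000 cont=3.5212 V=3.5212[hold]  S*(0)=-

price = 3.5212
boundary = - - - - 89.4857 81.0867 89.4857 81.0867 89.4857
tree:
3.5212
5.7217 1.6522
9.0701 2.8916 0.5866
13.9707 4.9548 1.1235 0.1202
20.8143 8.2739 2.1219 0.2572 0.0000
29.2133 13.3846 3.9367 0.5505 0.0000 0.0000
36.8240 20.8143 7.1314 1.1780 0.0000 0.0000 0.0000
43.7203 29.2133 12.4938 2.5210 0.0000 0.0000 0.0000 0.0000
49.9694 36.8240 20.8143 5.3949 0.0000 0.0000 0.0000 0.0000 0.0000
55.6319 43.7203 29.2133 11.5454 0.0000 0.0000 0.0000 0.0000 0.0000 0.0000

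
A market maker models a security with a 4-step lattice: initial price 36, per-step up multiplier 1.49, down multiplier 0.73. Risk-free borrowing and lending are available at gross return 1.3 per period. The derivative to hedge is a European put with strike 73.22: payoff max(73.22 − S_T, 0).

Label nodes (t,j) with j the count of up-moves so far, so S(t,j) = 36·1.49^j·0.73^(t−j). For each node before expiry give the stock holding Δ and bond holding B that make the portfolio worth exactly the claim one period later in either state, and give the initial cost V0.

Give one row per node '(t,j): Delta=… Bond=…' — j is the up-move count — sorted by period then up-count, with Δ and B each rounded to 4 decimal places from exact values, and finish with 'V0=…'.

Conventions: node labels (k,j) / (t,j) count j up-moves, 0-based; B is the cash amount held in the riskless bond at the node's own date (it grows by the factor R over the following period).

(0,0): Delta=-0.2686 Bond=12.8754
(1,0): Delta=-0.7715 Bond=29.9549
(1,1): Delta=-0.1864 Bond=12.3325
(2,0): Delta=-1.0000 Bond=43.3254
(2,1): Delta=-0.7342 Bond=37.4801
(2,2): Delta=-0.0970 Bond=8.8829
(3,0): Delta=-1.0000 Bond=56.3231
(3,1): Delta=-1.0000 Bond=56.3231
(3,2): Delta=-0.6907 Bond=46.1911
(3,3): Delta=0.0000 Bond=0.0000
V0=3.2075

No-arbitrage ⇒ martingale measure with p* = (R−d)/(u−d) = 0.7500.
Terminal payoffs: V(4,0)=62.9966, V(4,1)=52.3531, V(4,2)=30.6287, V(4,3)=0.0000, V(4,4)=0.0000
Node (3,0) S=14.0046: V=(p*·52.3531+(1−p*)·62.9966)/1.3=42.3185; Δ=(52.3531−62.9966)/(20.8669−10.2234)=-1.0000; B=V−Δ·S=56.3231
Node (3,1) S=28.5848: V=(p*·30.6287+(1−p*)·52.3531)/1.3=27.7383; Δ=(30.6287−52.3531)/(42.5913−20.8669)=-1.0000; B=V−Δ·S=56.3231
Node (3,2) S=58.3442: V=(p*·0.0000+(1−p*)·30.6287)/1.3=5.8901; Δ=(0.0000−30.6287)/(86.9329−42.5913)=-0.6907; B=V−Δ·S=46.1911
Node (3,3) S=119.0862: V=(p*·0.0000+(1−p*)·0.0000)/1.3=0.0000; Δ=(0.0000−0.0000)/(177.4384−86.9329)=0.0000; B=V−Δ·S=0.0000
Node (2,0) S=19.1844: V=(p*·27.7383+(1−p*)·42.3185)/1.3=24.1410; Δ=(27.7383−42.3185)/(28.5848−14.0046)=-1.0000; B=V−Δ·S=43.3254
Node (2,1) S=39.1572: V=(p*·5.8901+(1−p*)·27.7383)/1.3=8.7324; Δ=(5.8901−27.7383)/(58.3442−28.5848)=-0.7342; B=V−Δ·S=37.4801
Node (2,2) S=79.9236: V=(p*·0.0000+(1−p*)·5.8901)/1.3=1.1327; Δ=(0.0000−5.8901)/(119.0862−58.3442)=-0.0970; B=V−Δ·S=8.8829
Node (1,0) S=26.2800: V=(p*·8.7324+(1−p*)·24.1410)/1.3=9.6805; Δ=(8.7324−24.1410)/(39.1572−19.1844)=-0.7715; B=V−Δ·S=29.9549
Node (1,1) S=53.6400: V=(p*·1.1327+(1−p*)·8.7324)/1.3=2.3328; Δ=(1.1327−8.7324)/(79.9236−39.1572)=-0.1864; B=V−Δ·S=12.3325
Node (0,0) S=36.0000: V=(p*·2.3328+(1−p*)·9.6805)/1.3=3.2075; Δ=(2.3328−9.6805)/(53.6400−26.2800)=-0.2686; B=V−Δ·S=12.8754
Verification: the root portfolio costs Δ(0,0)·S0 + B(0,0) = 3.2075, matching V0.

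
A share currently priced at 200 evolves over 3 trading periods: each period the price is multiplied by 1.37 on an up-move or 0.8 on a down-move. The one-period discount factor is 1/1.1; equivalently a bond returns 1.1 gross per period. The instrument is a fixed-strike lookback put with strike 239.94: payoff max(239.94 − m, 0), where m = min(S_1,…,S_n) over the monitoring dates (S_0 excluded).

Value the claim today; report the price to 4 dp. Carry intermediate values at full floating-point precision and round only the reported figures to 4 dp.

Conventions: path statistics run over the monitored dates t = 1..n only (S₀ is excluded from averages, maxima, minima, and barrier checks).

price = 43.6627

With p* = (R−d)/(u−d) = 0.5263, sum probability × payoff across the paths and divide by R^3.
Enumerate all 2^3 = 8 price paths (U = up ×1.37, D = down ×0.8); each path with k up-moves has probability p*^k·(1−p*)^(3−k).
DDD: m=102.4000, payoff=137.5400, prob=0.106284
UDD: m=175.3600, payoff=64.5800, prob=0.118093
DUD: m=160.0000, payoff=79.9400, prob=0.118093
UUD: m=274.0000, payoff=0.0000, prob=0.131214
DDU: m=128.0000, payoff=111.9400, prob=0.118093
UDU: m=219.2000, payoff=20.7400, prob=0.131214
DUU: m=160.0000, payoff=79.9400, prob=0.131214
UUU: m=274.0000, payoff=0.0000, prob=0.145794
Price = Σ prob·payoff / R^3 = 58.115069 / 1.331000 = 43.6627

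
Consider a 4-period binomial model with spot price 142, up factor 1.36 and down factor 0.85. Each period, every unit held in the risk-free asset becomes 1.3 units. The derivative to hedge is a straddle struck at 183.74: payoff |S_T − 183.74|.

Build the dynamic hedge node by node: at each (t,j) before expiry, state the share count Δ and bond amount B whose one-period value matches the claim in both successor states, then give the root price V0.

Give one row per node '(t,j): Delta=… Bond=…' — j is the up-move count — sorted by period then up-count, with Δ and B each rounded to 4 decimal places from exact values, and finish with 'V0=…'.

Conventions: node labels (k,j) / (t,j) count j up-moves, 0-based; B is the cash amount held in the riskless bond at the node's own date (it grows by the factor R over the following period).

(0,0): Delta=0.9691 Bond=-59.6664
(1,0): Delta=0.7282 Bond=-48.4871
(1,1): Delta=0.9892 Bond=-81.4436
(2,0): Delta=-0.8438 Bond=98.2455
(2,1): Delta=0.8592 Bond=-84.5371
(2,2): Delta=1.0000 Bond=-108.7219
(3,0): Delta=-1.0000 Bond=141.3385
(3,1): Delta=-0.8308 Bond=125.9033
(3,2): Delta=1.0000 Bond=-141.3385
(3,3): Delta=1.0000 Bond=-141.3385
V0=77.9444

Under the risk-neutral measure, an up-move has probability p* = (R−d)/(u−d) = 0.8824 and values discount at R = 1.3.
Payoffs at expiry: V(4,0)=109.6151, V(4,1)=65.1402, V(4,2)=6.0197, V(4,3)=119.8755, V(4,4)=302.0449
Node (3,0) S=87.2057: V=(p*·65.1402+(1−p*)·109.6151)/1.3=54.1327; Δ=(65.1402−109.6151)/(118.5998−74.1249)=-1.0000; B=V−Δ·S=141.3385
Node (3,1) S=139.5292: V=(p*·6.0197+(1−p*)·65.1402)/1.3=9.9808; Δ=(6.0197−65.1402)/(189.7597−118.5998)=-0.8308; B=V−Δ·S=125.9033
Node (3,2) S=223.2467: V=(p*·119.8755+(1−p*)·6.0197)/1.3=81.9083; Δ=(119.8755−6.0197)/(303.6155−189.7597)=1.0000; B=V−Δ·S=-141.3385
Node (3,3) S=357.1948: V=(p*·302.0449+(1−p*)·119.8755)/1.3=215.8563; Δ=(302.0449−119.8755)/(485.7849−303.6155)=1.0000; B=V−Δ·S=-141.3385
Node (2,0) S=102.5950: V=(p*·9.9808+(1−p*)·54.1327)/1.3=11.6732; Δ=(9.9808−54.1327)/(139.5292−87.2057)=-0.8438; B=V−Δ·S=98.2455
Node (2,1) S=164.1520: V=(p*·81.9083+(1−p*)·9.9808)/1.3=56.4971; Δ=(81.9083−9.9808)/(223.2467−139.5292)=0.8592; B=V−Δ·S=-84.5371
Node (2,2) S=262.6432: V=(p*·215.8563+(1−p*)·81.9083)/1.3=153.9213; Δ=(215.8563−81.9083)/(357.1948−223.2467)=1.0000; B=V−Δ·S=-108.7219
Node (1,0) S=120.7000: V=(p*·56.4971+(1−p*)·11.6732)/1.3=39.4028; Δ=(56.4971−11.6732)/(164.1520−102.5950)=0.7282; B=V−Δ·S=-48.4871
Node (1,1) S=193.1200: V=(p*·153.9213+(1−p*)·56.4971)/1.3=109.5843; Δ=(153.9213−56.4971)/(262.6432−164.1520)=0.9892; B=V−Δ·S=-81.4436
Node (0,0) S=142.0000: V=(p*·109.5843+(1−p*)·39.4028)/1.3=77.9444; Δ=(109.5843−39.4028)/(193.1200−120.7000)=0.9691; B=V−Δ·S=-59.6664
Check: Δ(0,0)·S0 + B(0,0) = 77.9444 = V0.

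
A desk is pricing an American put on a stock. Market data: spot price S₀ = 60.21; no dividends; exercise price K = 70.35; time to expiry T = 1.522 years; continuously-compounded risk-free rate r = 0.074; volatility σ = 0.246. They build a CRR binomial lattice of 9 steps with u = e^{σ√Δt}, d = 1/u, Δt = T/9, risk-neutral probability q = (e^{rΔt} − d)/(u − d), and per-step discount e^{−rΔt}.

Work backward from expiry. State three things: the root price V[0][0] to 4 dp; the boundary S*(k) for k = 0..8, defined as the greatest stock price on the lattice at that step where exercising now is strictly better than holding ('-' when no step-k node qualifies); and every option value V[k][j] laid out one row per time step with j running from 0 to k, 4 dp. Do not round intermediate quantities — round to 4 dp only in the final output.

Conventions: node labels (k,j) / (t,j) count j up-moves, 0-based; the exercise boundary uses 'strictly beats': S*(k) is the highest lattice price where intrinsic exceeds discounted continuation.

params: Δt=0.16911 u=1.10646 d=0.90379 q=0.53687 e^(-rΔt)=0.98756
t_9 payoffs: 46.1253 40.6930 34.0425 25.9007 15.9331 3.7302 0.0000 0.0000 0.0000 0.0000
t_8: node(8,0) S=26.8036 payoff=43.5464 vs cont=42.6715 → 43.5464 [stop]  node(8,1) S=32.8142 payoff=37.5358 vs cont=36.6609 → 37.5358 [stop]  node(8,2) S=40.1727 payoff=30.1773 vs cont=29.3024 → 30.1773 [stop]  node(8,3) S=49.1813 payoff=21.1687 vs cont=20.2938 → 21.1687 [stop]  node(8,4) S=60.2100 payoff=10.1400 vs cont=9.2651 → 10.1400 [stop]  node(8,5) S=73.7119 payoff=0.0000 vs cont=1.7061 → 1.7061 [wait]  node(8,6) S=90.2416 payoff=0.0000 vs cont=0.0000 → 0.0000 [wait]  node(8,7) S=110.4779 payoff=0.0000 vs cont=0.0000 → 0.0000 [wait]  node(8,8) S=135.2522 payoff=0.0000 vs cont=0.0000 → 0.0000 [wait]  ⇒ S*(8)=60.2100
t_7: node(7,0) S=29.6570 payoff=40.6930 vs cont=39.8181 → 40.6930 [stop]  node(7,1) S=36.3075 payoff=34.0425 vs cont=33.1676 → 34.0425 [stop]  node(7,2) S=44.4493 payoff=25.9007 vs cont=25.0258 → 25.9007 [stop]  node(7,3) S=54.4169 payoff=15.9331 vs cont=15.0582 → 15.9331 [stop]  node(7,4) S=66.6198 payoff=3.7302 vs cont=5.5423 → 5.5423 [wait]  node(7,5) S=81.5590 payoff=0.0000 vs cont=0.7803 → 0.7803 [wait]  node(7,6) S=99.8484 payoff=0.0000 vs cont=0.0000 → 0.0000 [wait]  node(7,7) S=122.2391 payoff=0.0000 vs cont=0.0000 → 0.0000 [wait]  ⇒ S*(7)=54.4169
t_6: node(6,0) S=32.8142 payoff=37.5358 vs cont=36.6609 → 37.5358 [stop]  node(6,1) S=40.1727 payoff=30.1773 vs cont=29.3024 → 30.1773 [stop]  node(6,2) S=49.1813 payoff=21.1687 vs cont=20.2938 → 21.1687 [stop]  node(6,3) S=60.2100 payoff=10.1400 vs cont=10.2259 → 10.2259 [wait]  node(6,4) S=73.7119 payoff=0.0000 vs cont=2.9487 → 2.9487 [wait]  node(6,5) S=90.2416 payoff=0.0000 vs cont=0.3569 → 0.3569 [wait]  node(6,6) S=110.4779 payoff=0.0000 vs cont=0.0000 → 0.0000 [wait]  ⇒ S*(6)=49.1813
t_5: node(5,0) S=36.3075 payoff=34.0425 vs cont=33.1676 → 34.0425 [stop]  node(5,1) S=44.4493 payoff=25.9007 vs cont=25.0258 → 25.9007 [stop]  node(5,2) S=54.4169 payoff=15.9331 vs cont=15.1037 → 15.9331 [stop]  node(5,3) S=66.6198 payoff=3.7302 vs cont=6.2404 → 6.2404 [wait]  node(5,4) S=81.5590 payoff=0.0000 vs cont=1.5379 → 1.5379 [wait]  node(5,5) S=99.8484 payoff=0.0000 vs cont=0.1632 → 0.1632 [wait]  ⇒ S*(5)=54.4169
t_4: node(4,0) S=40.1727 payoff=30.1773 vs cont=29.3024 → 30.1773 [stop]  node(4,1) S=49.1813 payoff=21.1687 vs cont=20.2938 → 21.1687 [stop]  node(4,2) S=60.2100 payoff=10.1400 vs cont=10.5960 → 10.5960 [wait]  node(4,3) S=73.7119 payoff=0.0000 vs cont=3.6696 → 3.6696 [wait]  node(4,4) S=90.2416 payoff=0.0000 vs cont=0.7899 → 0.7899 [wait]  ⇒ S*(4)=49.1813
t_3: node(3,0) S=44.4493 payoff=25.9007 vs cont=25.0258 → 25.9007 [stop]  node(3,1) S=54.4169 payoff=15.9331 vs cont=15.2999 → 15.9331 [stop]  node(3,2) S=66.6198 payoff=3.7302 vs cont=6.7919 → 6.7919 [wait]  node(3,3) S=81.5590 payoff=0.0000 vs cont=2.0972 → 2.0972 [wait]  ⇒ S*(3)=54.4169
t_2: node(2,0) S=49.1813 payoff=21.1687 vs cont=20.2938 → 21.1687 [stop]  node(2,1) S=60.2100 payoff=10.1400 vs cont=10.8884 → 10.8884 [wait]  node(2,2) S=73.7119 payoff=0.0000 vs cont=4.2183 → 4.2183 [wait]  ⇒ S*(2)=49.1813
t_1: node(1,0) S=54.4169 payoff=15.9331 vs cont=15.4549 → 15.9331 [stop]  node(1,1) S=66.6198 payoff=3.7302 vs cont=7.2166 → 7.2166 [wait]  ⇒ S*(1)=54.4169
t_0: node(0,0) S=60.2100 payoff=10.1400 vs cont=11.1135 → 11.1135 [wait]  ⇒ S*(0)=-

price = 11.1135
boundary = - 54.4169 49.1813 54.4169 49.1813 54.4169 49.1813 54.4169 60.2100
tree:
11.1135
15.9331 7.2166
21.1687 10.8884 4.2183
25.9007 15.9331 6.7919 2.0972
30.1773 21.1687 10.5960 3.6696 0.7899
34.0425 25.9007 15.9331 6.2404 1.5379 0.1632
37.5358 30.1773 21.1687 10.2259 2.9487 0.3569 0.0000
40.6930 34.0425 25.9007 15.9331 5.5423 0.7803 0.0000 0.0000
43.5464 37.5358 30.1773 21.1687 10.1400 1.7061 0.0000 0.0000 0.0000
46.1253 40.6930 34.0425 25.9007 15.9331 3.7302 0.0000 0.0000 0.0000 0.0000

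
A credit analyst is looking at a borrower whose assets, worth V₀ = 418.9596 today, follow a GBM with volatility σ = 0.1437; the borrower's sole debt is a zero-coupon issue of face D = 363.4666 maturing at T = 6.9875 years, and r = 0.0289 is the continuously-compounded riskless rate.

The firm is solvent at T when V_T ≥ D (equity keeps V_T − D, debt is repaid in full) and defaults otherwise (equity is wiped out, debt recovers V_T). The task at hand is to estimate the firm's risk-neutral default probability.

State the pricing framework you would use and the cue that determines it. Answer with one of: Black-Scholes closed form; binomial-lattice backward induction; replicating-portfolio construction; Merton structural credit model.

framework: Merton structural credit model

Key observation: the question is about default risk generated by asset-value dynamics against a debt face of 363.4666 — the structural framework prices exactly that.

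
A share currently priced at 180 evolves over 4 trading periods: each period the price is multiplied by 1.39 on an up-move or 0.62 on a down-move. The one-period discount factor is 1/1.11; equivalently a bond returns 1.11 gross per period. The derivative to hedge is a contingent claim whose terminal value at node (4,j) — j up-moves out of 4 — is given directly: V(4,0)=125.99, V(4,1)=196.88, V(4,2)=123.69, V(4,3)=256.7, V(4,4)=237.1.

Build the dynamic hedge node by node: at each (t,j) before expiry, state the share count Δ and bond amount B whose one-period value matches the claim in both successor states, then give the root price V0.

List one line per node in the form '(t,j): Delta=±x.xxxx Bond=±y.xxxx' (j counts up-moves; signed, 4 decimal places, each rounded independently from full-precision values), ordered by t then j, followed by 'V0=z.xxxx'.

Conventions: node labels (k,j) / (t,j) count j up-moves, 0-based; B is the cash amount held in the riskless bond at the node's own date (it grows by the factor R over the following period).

Arbitrage-free pricing uses the up-move probability p* = (R−d)/(u−d) = 0.6364, discounting each step at R = 1.11.
Payoffs at expiry: V(4,0)=125.9900, V(4,1)=196.8800, V(4,2)=123.6900, V(4,3)=256.7000, V(4,4)=237.1000
Node (3,0) S=42.8990: V=(p*·196.8800+(1−p*)·125.9900)/1.11=154.1458; Δ=(196.8800−125.9900)/(59.6297−26.5974)=2.1461; B=V−Δ·S=62.0808
Node (3,1) S=96.1769: V=(p*·123.6900+(1−p*)·196.8800)/1.11=135.4095; Δ=(123.6900−196.8800)/(133.6859−59.6297)=-0.9883; B=V−Δ·S=230.4614
Node (3,2) S=215.6224: V=(p*·256.7000+(1−p*)·123.6900)/1.11=187.6871; Δ=(256.7000−123.6900)/(299.7151−133.6859)=0.8011; B=V−Δ·S=14.9469
Node (3,3) S=483.4114: V=(p*·237.1000+(1−p*)·256.7000)/1.11=220.0246; Δ=(237.1000−256.7000)/(671.9419−299.7151)=-0.0527; B=V−Δ·S=245.4791
Node (2,0) S=69.1920: V=(p*·135.4095+(1−p*)·154.1458)/1.11=128.1286; Δ=(135.4095−154.1458)/(96.1769−42.8990)=-0.3517; B=V−Δ·S=152.4614
Node (2,1) S=155.1240: V=(p*·187.6871+(1−p*)·135.4095)/1.11=151.9613; Δ=(187.6871−135.4095)/(215.6224−96.1769)=0.4377; B=V−Δ·S=84.0683
Node (2,2) S=347.7780: V=(p*·220.0246+(1−p*)·187.6871)/1.11=187.6266; Δ=(220.0246−187.6871)/(483.4114−215.6224)=0.1208; B=V−Δ·S=145.6299
Node (1,0) S=111.6000: V=(p*·151.9613+(1−p*)·128.1286)/1.11=129.0945; Δ=(151.9613−128.1286)/(155.1240−69.1920)=0.2773; B=V−Δ·S=98.1428
Node (1,1) S=250.2000: V=(p*·187.6266+(1−p*)·151.9613)/1.11=157.3490; Δ=(187.6266−151.9613)/(347.7780−155.1240)=0.1851; B=V−Δ·S=111.0305
Node (0,0) S=180.0000: V=(p*·157.3490+(1−p*)·129.0945)/1.11=132.4997; Δ=(157.3490−129.0945)/(250.2000−111.6000)=0.2039; B=V−Δ·S=95.8055
Sanity check at the root: Δ(0,0)·S0 + B(0,0) reproduces V0 = 132.4997.

(0,0): Delta=0.2039 Bond=95.8055
(1,0): Delta=0.2773 Bond=98.1428
(1,1): Delta=0.1851 Bond=111.0305
(2,0): Delta=-0.3517 Bond=152.4614
(2,1): Delta=0.4377 Bond=84.0683
(2,2): Delta=0.1208 Bond=145.6299
(3,0): Delta=2.1461 Bond=62.0808
(3,1): Delta=-0.9883 Bond=230.4614
(3,2): Delta=0.8011 Bond=14.9469
(3,3): Delta=-0.0527 Bond=245.4791
V0=132.4997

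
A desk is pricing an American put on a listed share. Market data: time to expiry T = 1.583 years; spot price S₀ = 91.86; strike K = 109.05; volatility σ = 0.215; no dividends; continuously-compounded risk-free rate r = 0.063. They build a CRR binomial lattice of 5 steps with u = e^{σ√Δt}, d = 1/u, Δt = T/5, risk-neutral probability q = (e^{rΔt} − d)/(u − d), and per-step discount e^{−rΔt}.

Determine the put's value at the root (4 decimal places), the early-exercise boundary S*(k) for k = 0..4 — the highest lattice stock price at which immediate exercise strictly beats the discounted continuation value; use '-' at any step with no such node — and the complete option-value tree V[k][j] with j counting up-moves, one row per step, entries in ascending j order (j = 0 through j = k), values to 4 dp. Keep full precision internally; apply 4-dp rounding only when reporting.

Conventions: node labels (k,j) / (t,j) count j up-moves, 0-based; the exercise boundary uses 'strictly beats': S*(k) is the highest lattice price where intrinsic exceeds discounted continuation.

Δt=0.31660, u=1.12860, d=0.88606, q=0.55286, disc=e^(-rΔt)=0.98025
k=5 terminal: V=max(K-S,0) → 58.8812 45.1485 27.6568 5.3772 0.0000 0.0000
k=4: j=0 S=56.6203 intr=52.4297 cont=50.2762 V=52.4297[EX]; j=1 S=72.1189 intr=36.9311 cont=34.7775 V=36.9311[EX]; j=2 S=91.8600 intr=17.1900 cont=15.0365 V=17.1900[EX]; j=3 S=117.0048 intr=0.0000 cont=2.3569 V=2.3569[hold]; j=4 S=149.0324 intr=0.0000 cont=0.0000 V=0.0000[hold]  S*(4)=91.8600
k=3: j=0 S=63.9015 intr=45.1485 cont=42.9950 V=45.1485[EX]; j=1 S=81.3932 intr=27.6568 cont=25.5033 V=27.6568[EX]; j=2 S=103.6728 intr=5.3772 cont=8.8119 V=8.8119[hold]; j=3 S=132.0511 intr=0.0000 cont=1.0331 V=1.0331[hold]  S*(3)=81.3932
k=2: j=0 S=72.1189 intr=36.9311 cont=34.7775 V=36.9311[EX]; j=1 S=91.8600 intr=17.1900 cont=16.8979 V=17.1900[EX]; j=2 S=117.0048 intr=0.0000 cont=4.4222 V=4.4222[hold]  S*(2)=91.8600
k=1: j=0 S=81.3932 intr=27.6568 cont=25.5033 V=27.6568[EX]; j=1 S=103.6728 intr=5.3772 cont=9.9312 V=9.9312[hold]  S*(1)=81.3932
k=0: j=0 S=91.8600 intr=17.1900 cont=17.5045 V=17.5045[hold]  S*(0)=-

price = 17.5045
boundary = - 81.3932 91.8600 81.3932 91.8600
tree:
17.5045
27.6568 9.9312
36.9311 17.1900 4.4222
45.1485 27.6568 8.8119 1.0331
52.4297 36.9311 17.1900 2.3569 0.0000
58.8812 45.1485 27.6568 5.3772 0.0000 0.0000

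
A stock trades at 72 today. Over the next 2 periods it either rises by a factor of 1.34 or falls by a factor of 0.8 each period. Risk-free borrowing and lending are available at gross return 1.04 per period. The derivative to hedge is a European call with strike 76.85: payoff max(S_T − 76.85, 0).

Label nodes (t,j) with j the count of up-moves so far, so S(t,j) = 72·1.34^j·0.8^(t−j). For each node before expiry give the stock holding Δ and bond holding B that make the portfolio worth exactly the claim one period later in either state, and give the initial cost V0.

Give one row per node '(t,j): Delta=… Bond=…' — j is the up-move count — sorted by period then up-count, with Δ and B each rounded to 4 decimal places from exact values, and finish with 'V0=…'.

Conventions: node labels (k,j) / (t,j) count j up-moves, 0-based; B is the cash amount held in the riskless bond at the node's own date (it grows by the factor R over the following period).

Arbitrage-free pricing uses the up-move probability p* = (R−d)/(u−d) = 0.4444, discounting each step at R = 1.04.
Expiry values: V(2,0)=0.0000, V(2,1)=0.3340, V(2,2)=52.4332
(1,0): S=57.6000. Δ = (V_up−V_dn)/(S_up−S_dn) = (0.3340−0.0000)/(77.1840−46.0800) = 0.0107. V = [p*·0.3340 + (1−p*)·0.0000]/1.04 = 0.1427. B = V − Δ·S = -0.4758.
(1,1): S=96.4800. Δ = (V_up−V_dn)/(S_up−S_dn) = (52.4332−0.3340)/(129.2832−77.1840) = 1.0000. V = [p*·52.4332 + (1−p*)·0.3340]/1.04 = 22.5858. B = V − Δ·S = -73.8942.
(0,0): S=72.0000. Δ = (V_up−V_dn)/(S_up−S_dn) = (22.5858−0.1427)/(96.4800−57.6000) = 0.5772. V = [p*·22.5858 + (1−p*)·0.1427]/1.04 = 9.7283. B = V − Δ·S = -31.8329.
Verification: the root portfolio costs Δ(0,0)·S0 + B(0,0) = 9.7283, matching V0.

(0,0): Delta=0.5772 Bond=-31.8329
(1,0): Delta=0.0107 Bond=-0.4758
(1,1): Delta=1.0000 Bond=-73.8942
V0=9.7283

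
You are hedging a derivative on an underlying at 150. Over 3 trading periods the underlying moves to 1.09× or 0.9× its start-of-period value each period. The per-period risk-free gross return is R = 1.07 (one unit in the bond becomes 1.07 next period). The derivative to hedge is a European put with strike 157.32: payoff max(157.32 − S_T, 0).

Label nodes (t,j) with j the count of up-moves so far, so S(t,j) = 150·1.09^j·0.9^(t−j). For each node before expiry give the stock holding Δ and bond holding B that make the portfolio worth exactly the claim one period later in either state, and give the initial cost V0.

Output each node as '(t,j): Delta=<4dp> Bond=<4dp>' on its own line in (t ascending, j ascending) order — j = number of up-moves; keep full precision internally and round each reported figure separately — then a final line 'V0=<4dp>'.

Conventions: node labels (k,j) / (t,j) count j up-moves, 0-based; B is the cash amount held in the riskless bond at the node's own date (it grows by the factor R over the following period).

Arbitrage-free pricing uses the up-move probability p* = (R−d)/(u−d) = 0.8947, discounting each step at R = 1.07.
Payoffs at expiry: V(3,0)=47.9700, V(3,1)=24.8850, V(3,2)=0.0000, V(3,3)=0.0000
Node (2,0) S=121.5000: V=(p*·24.8850+(1−p*)·47.9700)/1.07=25.5280; Δ=(24.8850−47.9700)/(132.4350−109.3500)=-1.0000; B=V−Δ·S=147.0280
Node (2,1) S=147.1500: V=(p*·0.0000+(1−p*)·24.8850)/1.07=2.4481; Δ=(0.0000−24.8850)/(160.3935−132.4350)=-0.8901; B=V−Δ·S=133.4218
Node (2,2) S=178.2150: V=(p*·0.0000+(1−p*)·0.0000)/1.07=0.0000; Δ=(0.0000−0.0000)/(194.2544−160.3935)=0.0000; B=V−Δ·S=0.0000
Node (1,0) S=135.0000: V=(p*·2.4481+(1−p*)·25.5280)/1.07=4.5585; Δ=(2.4481−25.5280)/(147.1500−121.5000)=-0.8998; B=V−Δ·S=126.0318
Node (1,1) S=163.5000: V=(p*·0.0000+(1−p*)·2.4481)/1.07=0.2408; Δ=(0.0000−2.4481)/(178.2150−147.1500)=-0.0788; B=V−Δ·S=13.1256
Node (0,0) S=150.0000: V=(p*·0.2408+(1−p*)·4.5585)/1.07=0.6498; Δ=(0.2408−4.5585)/(163.5000−135.0000)=-0.1515; B=V−Δ·S=23.3743
Sanity check at the root: Δ(0,0)·S0 + B(0,0) reproduces V0 = 0.6498.

(0,0): Delta=-0.1515 Bond=23.3743
(1,0): Delta=-0.8998 Bond=126.0318
(1,1): Delta=-0.0788 Bond=13.1256
(2,0): Delta=-1.0000 Bond=147.0280
(2,1): Delta=-0.8901 Bond=133.4218
(2,2): Delta=0.0000 Bond=0.0000
V0=0.6498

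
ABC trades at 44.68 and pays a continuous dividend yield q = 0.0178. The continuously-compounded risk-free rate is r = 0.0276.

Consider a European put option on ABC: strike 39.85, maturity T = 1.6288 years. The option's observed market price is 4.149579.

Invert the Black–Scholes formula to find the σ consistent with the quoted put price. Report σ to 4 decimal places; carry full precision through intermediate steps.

At σ = 0.3138 the Black–Scholes value reproduces the quote:
σ√T = 0.3138·√1.6288 = 0.400486
d₁ = (ln(S/K) + (r−q+σ²/2)T) / (σ√T) = (ln(44.68/39.85) + (0.0276−0.0178+0.3138²/2)·1.6288) / 0.400486 = (0.114404 + 0.096157) / 0.400486 = 0.525762
d₂ = d₁ − σ√T = 0.525762 − 0.400486 = 0.125277
e^{−rT} = 0.956041
e^{−qT} = 0.971424
N(−d₁) = 0.299527,  N(−d₂) = 0.450152
V = K·e^{−rT}·N(−d₂) − S·e^{−qT}·N(−d₁) = 17.150000 − 13.000421 = 4.149579 (equal to the quote); since ∂V/∂σ > 0 for all σ, the implied volatility is unique

sigma = 0.3138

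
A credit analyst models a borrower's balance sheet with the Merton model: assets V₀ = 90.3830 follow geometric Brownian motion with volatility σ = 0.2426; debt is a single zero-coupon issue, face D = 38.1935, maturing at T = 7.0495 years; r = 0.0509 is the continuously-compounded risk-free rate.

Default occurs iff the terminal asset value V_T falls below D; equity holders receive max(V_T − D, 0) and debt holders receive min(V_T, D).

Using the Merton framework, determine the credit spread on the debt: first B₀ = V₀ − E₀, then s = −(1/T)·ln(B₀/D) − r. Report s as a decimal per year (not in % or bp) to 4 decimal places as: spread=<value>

spread=0.0018

With assets at 90.3830 and a single debt payment of 38.1935 at 7.0495 years:
d₁ = [ln(V₀/D) + (r + σ²/2)T] / (σ√T)
   = [ln(90.3830/38.1935) + (0.0509 + 0.5·0.2426²)·7.0495] / (0.2426·√7.0495)
   = [0.861391 + 0.566268] / 0.644125 = 2.216432
d₂ = d₁ − σ√T = 2.216432 − 0.644125 = 1.572307
N(d₁) = 0.986669,  N(d₂) = 0.942060,  e^(−rT) = 0.698500
E₀ = V₀·N(d₁) − D·e^(−rT)·N(d₂)
   = 90.3830·0.986669 − 38.1935·0.698500·0.942060 = 64.045657
B₀ = V₀ − E₀ = 90.3830 − 64.045657 = 26.337343
spread = −(1/T)·ln(B₀/D) − r = −(1/7.0495)·ln(26.337343/38.1935) − 0.0509 = 0.00182396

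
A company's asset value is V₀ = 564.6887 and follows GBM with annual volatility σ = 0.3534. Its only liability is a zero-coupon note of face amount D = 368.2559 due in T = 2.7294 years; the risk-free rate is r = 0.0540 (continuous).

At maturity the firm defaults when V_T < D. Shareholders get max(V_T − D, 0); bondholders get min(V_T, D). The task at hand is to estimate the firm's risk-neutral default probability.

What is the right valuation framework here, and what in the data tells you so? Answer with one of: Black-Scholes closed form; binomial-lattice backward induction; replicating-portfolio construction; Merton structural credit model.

Key observation: the question is about default risk generated by asset-value dynamics against a debt face of 368.2559 — the structural framework prices exactly that.

framework: Merton structural credit model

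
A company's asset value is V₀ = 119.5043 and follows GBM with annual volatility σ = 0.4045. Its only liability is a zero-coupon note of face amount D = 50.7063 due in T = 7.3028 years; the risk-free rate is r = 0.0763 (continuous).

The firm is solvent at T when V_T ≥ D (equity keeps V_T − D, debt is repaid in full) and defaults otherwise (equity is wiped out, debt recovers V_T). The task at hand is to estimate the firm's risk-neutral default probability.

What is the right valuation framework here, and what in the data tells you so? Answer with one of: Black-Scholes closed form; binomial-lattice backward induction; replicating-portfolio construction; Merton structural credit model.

framework: Merton structural credit model

Key observation: the asked-for credit quantity lives on the firm's capital structure — asset value, asset volatility, debt face 50.7063 — which is the structural model's domain.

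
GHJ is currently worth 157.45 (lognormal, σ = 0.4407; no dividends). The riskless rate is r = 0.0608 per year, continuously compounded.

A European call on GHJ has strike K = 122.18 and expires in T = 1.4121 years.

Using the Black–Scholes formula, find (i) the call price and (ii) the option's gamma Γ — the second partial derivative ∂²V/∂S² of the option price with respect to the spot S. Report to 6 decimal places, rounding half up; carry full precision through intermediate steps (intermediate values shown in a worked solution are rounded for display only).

price = 55.962685
Γ = 0.003198

σ√T = 0.4407·√1.4121 = 0.523692
d₁ = (ln(S/K) + (r+σ²/2)T) / (σ√T) = (ln(157.45/122.18) + (0.0608+0.4407²/2)·1.4121) / 0.523692 = (0.253613 + 0.222982) / 0.523692 = 0.910067
d₂ = d₁ − σ√T = 0.910067 − 0.523692 = 0.386376
e^{−rT} = 0.917727
N(d₁) = 0.818607,  N(d₂) = 0.650391
Call price V = S·N(d₁) − K·e^{−rT}·N(d₂) = 128.889594 − 72.926910 = 55.962685
φ(d₁) = (1/√(2π))·e^{−d₁²/2} = 0.263672
Γ = φ(d₁) / (S·σ·√T) = 0.003198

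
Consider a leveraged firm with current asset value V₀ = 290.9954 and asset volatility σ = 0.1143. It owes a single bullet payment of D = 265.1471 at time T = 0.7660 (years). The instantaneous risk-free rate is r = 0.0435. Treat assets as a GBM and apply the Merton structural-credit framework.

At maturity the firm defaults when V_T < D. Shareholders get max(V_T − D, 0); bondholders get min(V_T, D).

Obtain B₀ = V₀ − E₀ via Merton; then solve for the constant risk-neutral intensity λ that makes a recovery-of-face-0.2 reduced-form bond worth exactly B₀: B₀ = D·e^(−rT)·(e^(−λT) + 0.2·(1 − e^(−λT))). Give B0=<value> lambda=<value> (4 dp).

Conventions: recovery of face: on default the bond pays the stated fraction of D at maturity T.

B0=255.1134 lambda=0.0086

Work the structural quantities from V₀ = 290.9954 against face 265.1471:
d₁ = [ln(V₀/D) + (r + σ²/2)T] / (σ√T)
   = [ln(290.9954/265.1471) + (0.0435 + 0.5·0.1143²)·0.7660] / (0.1143·√0.7660)
   = [0.093023 + 0.038325] / 0.100037 = 1.312988
d₂ = d₁ − σ√T = 1.312988 − 0.100037 = 1.212951
N(d₁) = 0.905407,  N(d₂) = 0.887426,  e^(−rT) = 0.967228
E₀ = V₀·N(d₁) − D·e^(−rT)·N(d₂)
   = 290.9954·0.905407 − 265.1471·0.967228·0.887426 = 35.881961
B₀ = V₀ − E₀ = 290.9954 − 35.881961 = 255.113439
e^(−λT) = (B₀·e^(rT)/D − 0.2)/(1 − 0.2) = (255.1134·1.033882/265.1471 − 0.2)/0.8 = 0.99344772
λ = −ln(0.99344772)/0.7660 = 0.008582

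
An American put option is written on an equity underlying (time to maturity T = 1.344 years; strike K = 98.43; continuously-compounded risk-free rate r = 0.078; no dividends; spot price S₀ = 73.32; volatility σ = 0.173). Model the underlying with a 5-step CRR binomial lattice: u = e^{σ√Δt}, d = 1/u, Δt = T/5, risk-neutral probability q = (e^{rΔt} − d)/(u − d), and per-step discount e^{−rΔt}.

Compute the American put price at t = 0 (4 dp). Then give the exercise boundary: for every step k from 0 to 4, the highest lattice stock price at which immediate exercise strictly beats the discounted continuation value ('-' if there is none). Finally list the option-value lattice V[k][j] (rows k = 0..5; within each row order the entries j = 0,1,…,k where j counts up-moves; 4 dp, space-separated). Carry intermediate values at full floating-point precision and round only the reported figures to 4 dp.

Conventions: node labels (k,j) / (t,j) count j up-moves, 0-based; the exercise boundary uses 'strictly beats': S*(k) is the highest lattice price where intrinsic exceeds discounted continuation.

price = 25.1100
boundary = 73.3200 80.2003 87.7262 80.2003 87.7262
tree:
25.1100
31.4000 18.2297
37.1504 25.1100 10.7038
42.4075 31.4000 18.2297 4.8103
47.2136 37.1504 25.1100 10.7038 0.9789
51.6074 42.4075 31.4000 18.2297 2.4717 0.0000

params: Δt=0.26880 u=1.09384 d=0.91421 q=0.59555 e^(-rΔt)=0.97925
t_5 payoffs: 51.6074 42.4075 31.4000 18.2297 2.4717 0.0000
t_4: node(4,0) S=51.2164 payoff=47.2136 vs cont=45.1714 → 47.2136 [stop]  node(4,1) S=61.2796 payoff=37.1504 vs cont=35.1082 → 37.1504 [stop]  node(4,2) S=73.3200 payoff=25.1100 vs cont=23.0678 → 25.1100 [stop]  node(4,3) S=87.7262 payoff=10.7038 vs cont=8.6616 → 10.7038 [stop]  node(4,4) S=104.9629 payoff=0.0000 vs cont=0.9789 → 0.9789 [wait]  ⇒ S*(4)=87.7262
t_3: node(3,0) S=56.0225 payoff=42.4075 vs cont=40.3653 → 42.4075 [stop]  node(3,1) S=67.0300 payoff=31.4000 vs cont=29.3578 → 31.4000 [stop]  node(3,2) S=80.2003 payoff=18.2297 vs cont=16.1875 → 18.2297 [stop]  node(3,3) S=95.9583 payoff=2.4717 vs cont=4.8103 → 4.8103 [wait]  ⇒ S*(3)=80.2003
t_2: node(2,0) S=61.2796 payoff=37.1504 vs cont=35.1082 → 37.1504 [stop]  node(2,1) S=73.3200 payoff=25.1100 vs cont=23.0678 → 25.1100 [stop]  node(2,2) S=87.7262 payoff=10.7038 vs cont=10.0254 → 10.7038 [stop]  ⇒ S*(2)=87.7262
t_1: node(1,0) S=67.0300 payoff=31.4000 vs cont=29.3578 → 31.4000 [stop]  node(1,1) S=80.2003 payoff=18.2297 vs cont=16.1875 → 18.2297 [stop]  ⇒ S*(1)=80.2003
t_0: node(0,0) S=73.3200 payoff=25.1100 vs cont=23.0678 → 25.1100 [stop]  ⇒ S*(0)=73.3200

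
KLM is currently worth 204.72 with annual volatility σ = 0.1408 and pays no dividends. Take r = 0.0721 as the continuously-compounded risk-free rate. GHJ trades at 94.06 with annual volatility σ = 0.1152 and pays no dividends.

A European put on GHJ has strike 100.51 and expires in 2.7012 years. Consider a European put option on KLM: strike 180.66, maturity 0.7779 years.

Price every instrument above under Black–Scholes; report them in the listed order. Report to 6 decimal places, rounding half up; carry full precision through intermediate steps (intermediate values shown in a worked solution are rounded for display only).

price(GHJ put K=100.51) = 2.468846
price(KLM put K=180.66) = 0.746673

[GHJ put K=100.51]
σ√T = 0.1152·√2.7012 = 0.189335
d₁ = (ln(S/K) + (r+σ²/2)T) / (σ√T) = (ln(94.06/100.51) + (0.0721+0.1152²/2)·2.7012) / 0.189335 = (-0.066324 + 0.212680) / 0.189335 = 0.773001
d₂ = d₁ − σ√T = 0.773001 − 0.189335 = 0.583666
e^{−rT} = 0.823035
N(−d₁) = 0.219761,  N(−d₂) = 0.279723
price = K·e^{−rT}·N(−d₂) − S·N(−d₁) = 23.139569 − 20.670723 = 2.468846
[KLM put K=180.66]
σ√T = 0.1408·√0.7779 = 0.124184
d₁ = (ln(S/K) + (r+σ²/2)T) / (σ√T) = (ln(204.72/180.66) + (0.0721+0.1408²/2)·0.7779) / 0.124184 = (0.125026 + 0.063797) / 0.124184 = 1.520520
d₂ = d₁ − σ√T = 1.520520 − 0.124184 = 1.396336
e^{−rT} = 0.945457
N(−d₁) = 0.064190,  N(−d₂) = 0.081307
price = K·e^{−rT}·N(−d₂) − S·N(−d₁) = 13.887686 − 13.141014 = 0.746673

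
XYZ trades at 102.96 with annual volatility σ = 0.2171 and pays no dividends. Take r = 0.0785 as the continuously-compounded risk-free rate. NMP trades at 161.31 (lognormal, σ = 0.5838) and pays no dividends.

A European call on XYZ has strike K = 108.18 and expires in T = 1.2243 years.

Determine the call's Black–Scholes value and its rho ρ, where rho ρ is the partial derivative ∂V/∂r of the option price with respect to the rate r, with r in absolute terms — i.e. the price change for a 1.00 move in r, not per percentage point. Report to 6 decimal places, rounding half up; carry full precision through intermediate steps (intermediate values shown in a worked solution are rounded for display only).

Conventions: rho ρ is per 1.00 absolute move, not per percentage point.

price = 12.145319
ρ = 63.707329

σ√T = 0.2171·√1.2243 = 0.240217
d₁ = (ln(S/K) + (r+σ²/2)T) / (σ√T) = (ln(102.96/108.18) + (0.0785+0.2171²/2)·1.2243) / 0.240217 = (-0.049456 + 0.124960) / 0.240217 = 0.314315
d₂ = d₁ − σ√T = 0.314315 − 0.240217 = 0.074098
e^{−rT} = 0.908366
N(d₁) = 0.623359,  N(d₂) = 0.529534
Call price V = S·N(d₁) − K·e^{−rT}·N(d₂) = 64.181037 − 52.035718 = 12.145319
ρ = K·T·e^{−rT}·N(d₂) = 63.707329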